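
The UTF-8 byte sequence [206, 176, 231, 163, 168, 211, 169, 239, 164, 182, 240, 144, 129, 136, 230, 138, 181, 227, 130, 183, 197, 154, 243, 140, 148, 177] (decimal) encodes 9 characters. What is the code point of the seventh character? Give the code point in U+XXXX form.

Offset 0: leading byte 0xCE = 11001110 → 2-byte char #1 = CE B0.
Offset 2: leading byte 0xE7 = 11100111 → 3-byte char #2 = E7 A3 A8.
Offset 5: leading byte 0xD3 = 11010011 → 2-byte char #3 = D3 A9.
Offset 7: leading byte 0xEF = 11101111 → 3-byte char #4 = EF A4 B6.
Offset 10: leading byte 0xF0 = 11110000 → 4-byte char #5 = F0 90 81 88.
Offset 14: leading byte 0xE6 = 11100110 → 3-byte char #6 = E6 8A B5.
Offset 17: leading byte 0xE3 = 11100011 → 3-byte char #7 = E3 82 B7.
Leading byte 0xE3 = 11100011 matches 1110xxxx → 3-byte sequence.
Byte 1: 0xE3 = 11100011, payload 0011 (4 bits).
Byte 2: 0x82 = 10000010 (10xxxxxx ✓), payload 000010.
Byte 3: 0xB7 = 10110111 (10xxxxxx ✓), payload 110111.
Concatenate: 0011000010110111 = 0x30B7 (16 bits → U+30B7).

U+30B7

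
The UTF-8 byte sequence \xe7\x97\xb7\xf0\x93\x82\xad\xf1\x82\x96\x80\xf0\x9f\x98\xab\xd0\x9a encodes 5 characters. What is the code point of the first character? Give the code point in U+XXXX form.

U+75F7

Offset 0: leading byte 0xE7 = 11100111 → 3-byte char #1 = E7 97 B7.
Leading byte 0xE7 = 11100111 matches 1110xxxx → 3-byte sequence.
Byte 1: 0xE7 = 11100111, payload 0111 (4 bits).
Byte 2: 0x97 = 10010111 (10xxxxxx ✓), payload 010111.
Byte 3: 0xB7 = 10110111 (10xxxxxx ✓), payload 110111.
Concatenate: 0111010111110111 = 0x75F7 (16 bits → U+75F7).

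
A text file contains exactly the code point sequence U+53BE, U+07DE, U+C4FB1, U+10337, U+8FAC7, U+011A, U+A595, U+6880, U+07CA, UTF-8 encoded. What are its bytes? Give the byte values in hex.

U+53BE: 3-byte form → E5 8E BE.
U+07DE: 2-byte form → DF 9E.
U+C4FB1: 4-byte form → F3 84 BE B1.
U+10337: 4-byte form → F0 90 8C B7.
U+8FAC7: 4-byte form → F2 8F AB 87.
U+011A: 2-byte form → C4 9A.
U+A595: 3-byte form → EA 96 95.
U+6880: 3-byte form → E6 A2 80.
U+07CA: 2-byte form → DF 8A.
Concatenated (27 bytes): E5 8E BE DF 9E F3 84 BE B1 F0 90 8C B7 F2 8F AB 87 C4 9A EA 96 95 E6 A2 80 DF 8A.

E5 8E BE DF 9E F3 84 BE B1 F0 90 8C B7 F2 8F AB 87 C4 9A EA 96 95 E6 A2 80 DF 8A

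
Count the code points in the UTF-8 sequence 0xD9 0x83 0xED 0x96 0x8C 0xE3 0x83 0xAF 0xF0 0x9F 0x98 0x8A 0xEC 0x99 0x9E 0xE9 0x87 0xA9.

Byte at offset 0: 0xD9 = 11011001 → 2-byte char (#1). Advance 2.
Byte at offset 2: 0xED = 11101101 → 3-byte char (#2). Advance 3.
Byte at offset 5: 0xE3 = 11100011 → 3-byte char (#3). Advance 3.
Byte at offset 8: 0xF0 = 11110000 → 4-byte char (#4). Advance 4.
Byte at offset 12: 0xEC = 11101100 → 3-byte char (#5). Advance 3.
Byte at offset 15: 0xE9 = 11101001 → 3-byte char (#6). Advance 3.
Reached end at offset 18 after 6 code points.

6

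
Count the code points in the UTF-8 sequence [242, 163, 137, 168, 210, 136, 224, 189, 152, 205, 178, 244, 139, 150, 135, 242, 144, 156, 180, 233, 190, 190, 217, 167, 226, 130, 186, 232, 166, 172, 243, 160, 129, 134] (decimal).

Byte at offset 0: 0xF2 = 11110010 → 4-byte char (#1). Advance 4.
Byte at offset 4: 0xD2 = 11010010 → 2-byte char (#2). Advance 2.
Byte at offset 6: 0xE0 = 11100000 → 3-byte char (#3). Advance 3.
Byte at offset 9: 0xCD = 11001101 → 2-byte char (#4). Advance 2.
Byte at offset 11: 0xF4 = 11110100 → 4-byte char (#5). Advance 4.
Byte at offset 15: 0xF2 = 11110010 → 4-byte char (#6). Advance 4.
Byte at offset 19: 0xE9 = 11101001 → 3-byte char (#7). Advance 3.
Byte at offset 22: 0xD9 = 11011001 → 2-byte char (#8). Advance 2.
Byte at offset 24: 0xE2 = 11100010 → 3-byte char (#9). Advance 3.
Byte at offset 27: 0xE8 = 11101000 → 3-byte char (#10). Advance 3.
Byte at offset 30: 0xF3 = 11110011 → 4-byte char (#11). Advance 4.
Reached end at offset 34 after 11 code points.

11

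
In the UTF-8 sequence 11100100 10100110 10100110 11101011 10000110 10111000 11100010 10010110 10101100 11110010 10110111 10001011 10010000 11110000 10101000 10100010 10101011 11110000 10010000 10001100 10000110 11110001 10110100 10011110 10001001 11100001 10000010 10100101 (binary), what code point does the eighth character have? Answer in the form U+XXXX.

U+10A5

Offset 0: leading byte 0xE4 = 11100100 → 3-byte char #1 = E4 A6 A6.
Offset 3: leading byte 0xEB = 11101011 → 3-byte char #2 = EB 86 B8.
Offset 6: leading byte 0xE2 = 11100010 → 3-byte char #3 = E2 96 AC.
Offset 9: leading byte 0xF2 = 11110010 → 4-byte char #4 = F2 B7 8B 90.
Offset 13: leading byte 0xF0 = 11110000 → 4-byte char #5 = F0 A8 A2 AB.
Offset 17: leading byte 0xF0 = 11110000 → 4-byte char #6 = F0 90 8C 86.
Offset 21: leading byte 0xF1 = 11110001 → 4-byte char #7 = F1 B4 9E 89.
Offset 25: leading byte 0xE1 = 11100001 → 3-byte char #8 = E1 82 A5.
Leading byte 0xE1 = 11100001 matches 1110xxxx → 3-byte sequence.
Byte 1: 0xE1 = 11100001, payload 0001 (4 bits).
Byte 2: 0x82 = 10000010 (10xxxxxx ✓), payload 000010.
Byte 3: 0xA5 = 10100101 (10xxxxxx ✓), payload 100101.
Concatenate: 0001000010100101 = 0x10A5 (16 bits → U+10A5).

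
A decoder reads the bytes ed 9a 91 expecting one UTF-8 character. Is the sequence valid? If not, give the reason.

valid

Leading byte 0xED = 11101101 → 3-byte form.
Continuation bytes 0x9A=10011010, 0x91=10010001 all match 10xxxxxx.
Decoded value 0xD691 is ≥ 0x800 (shortest form) and not a surrogate.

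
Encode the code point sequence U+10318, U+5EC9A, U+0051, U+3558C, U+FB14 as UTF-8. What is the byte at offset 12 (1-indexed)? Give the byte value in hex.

1-indexed offset 12 is 0-indexed offset 11.
U+10318 → 4-byte form F0 90 8C 98 at offsets 0–3.
U+5EC9A → 4-byte form F1 9E B2 9A at offsets 4–7.
U+0051 → 1-byte form 51 at offsets 8–8.
U+3558C → 4-byte form F0 B5 96 8C at offsets 9–12.
Offset 11 falls in char 4's range; it's byte 3 of F0 B5 96 8C = 0x96.

0x96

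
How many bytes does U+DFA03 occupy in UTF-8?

4

U+DFA03 = 0xDFA03. UTF-8 uses 1 byte below 0x80, 2 below 0x800, 3 below 0x10000, 4 up to 0x10FFFF. 0xDFA03 is in U+10000–U+10FFFF → 4 bytes.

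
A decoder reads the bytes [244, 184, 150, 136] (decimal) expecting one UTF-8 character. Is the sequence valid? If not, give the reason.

Leading byte 0xF4 = 11110100 → 4-byte form.
Payload = 0x138588, which exceeds U+10FFFF, the maximum Unicode code point. (Leading bytes F5–FF, or F4 followed by ≥ 0x90, are invalid.)

invalid (encodes a value above U+10FFFF)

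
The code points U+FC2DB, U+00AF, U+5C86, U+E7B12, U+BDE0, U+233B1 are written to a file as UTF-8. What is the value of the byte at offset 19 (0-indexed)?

U+FC2DB → 4-byte form F3 BC 8B 9B at offsets 0–3.
U+00AF → 2-byte form C2 AF at offsets 4–5.
U+5C86 → 3-byte form E5 B2 86 at offsets 6–8.
U+E7B12 → 4-byte form F3 A7 AC 92 at offsets 9–12.
U+BDE0 → 3-byte form EB B7 A0 at offsets 13–15.
U+233B1 → 4-byte form F0 A3 8E B1 at offsets 16–19.
Offset 19 falls in char 6's range; it's byte 4 of F0 A3 8E B1 = 0xB1.

0xB1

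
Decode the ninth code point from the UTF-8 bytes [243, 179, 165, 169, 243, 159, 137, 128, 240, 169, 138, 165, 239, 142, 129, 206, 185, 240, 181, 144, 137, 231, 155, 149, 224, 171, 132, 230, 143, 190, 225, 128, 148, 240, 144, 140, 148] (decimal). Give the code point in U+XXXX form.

U+63FE

Offset 0: leading byte 0xF3 = 11110011 → 4-byte char #1 = F3 B3 A5 A9.
Offset 4: leading byte 0xF3 = 11110011 → 4-byte char #2 = F3 9F 89 80.
Offset 8: leading byte 0xF0 = 11110000 → 4-byte char #3 = F0 A9 8A A5.
Offset 12: leading byte 0xEF = 11101111 → 3-byte char #4 = EF 8E 81.
Offset 15: leading byte 0xCE = 11001110 → 2-byte char #5 = CE B9.
Offset 17: leading byte 0xF0 = 11110000 → 4-byte char #6 = F0 B5 90 89.
Offset 21: leading byte 0xE7 = 11100111 → 3-byte char #7 = E7 9B 95.
Offset 24: leading byte 0xE0 = 11100000 → 3-byte char #8 = E0 AB 84.
Offset 27: leading byte 0xE6 = 11100110 → 3-byte char #9 = E6 8F BE.
Leading byte 0xE6 = 11100110 matches 1110xxxx → 3-byte sequence.
Byte 1: 0xE6 = 11100110, payload 0110 (4 bits).
Byte 2: 0x8F = 10001111 (10xxxxxx ✓), payload 001111.
Byte 3: 0xBE = 10111110 (10xxxxxx ✓), payload 111110.
Concatenate: 0110001111111110 = 0x63FE (16 bits → U+63FE).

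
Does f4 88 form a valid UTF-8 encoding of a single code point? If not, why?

Leading byte 0xF4 = 11110100 → 4-byte form, but only 2 bytes are present.

invalid (sequence truncated)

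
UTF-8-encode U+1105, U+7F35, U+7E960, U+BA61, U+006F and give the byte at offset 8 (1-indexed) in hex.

0xBE

1-indexed offset 8 is 0-indexed offset 7.
U+1105 → 3-byte form E1 84 85 at offsets 0–2.
U+7F35 → 3-byte form E7 BC B5 at offsets 3–5.
U+7E960 → 4-byte form F1 BE A5 A0 at offsets 6–9.
Offset 7 falls in char 3's range; it's byte 2 of F1 BE A5 A0 = 0xBE.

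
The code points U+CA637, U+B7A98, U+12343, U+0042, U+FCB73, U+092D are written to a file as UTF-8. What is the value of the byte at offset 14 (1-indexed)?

0xF3

1-indexed offset 14 is 0-indexed offset 13.
U+CA637 → 4-byte form F3 8A 98 B7 at offsets 0–3.
U+B7A98 → 4-byte form F2 B7 AA 98 at offsets 4–7.
U+12343 → 4-byte form F0 92 8D 83 at offsets 8–11.
U+0042 → 1-byte form 42 at offsets 12–12.
U+FCB73 → 4-byte form F3 BC AD B3 at offsets 13–16.
Offset 13 falls in char 5's range; it's byte 1 of F3 BC AD B3 = 0xF3.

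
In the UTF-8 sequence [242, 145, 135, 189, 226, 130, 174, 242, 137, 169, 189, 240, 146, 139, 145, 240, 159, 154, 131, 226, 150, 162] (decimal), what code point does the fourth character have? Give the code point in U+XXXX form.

Offset 0: leading byte 0xF2 = 11110010 → 4-byte char #1 = F2 91 87 BD.
Offset 4: leading byte 0xE2 = 11100010 → 3-byte char #2 = E2 82 AE.
Offset 7: leading byte 0xF2 = 11110010 → 4-byte char #3 = F2 89 A9 BD.
Offset 11: leading byte 0xF0 = 11110000 → 4-byte char #4 = F0 92 8B 91.
Leading byte 0xF0 = 11110000 matches 11110xxx → 4-byte sequence.
Byte 1: 0xF0 = 11110000, payload 000 (3 bits).
Byte 2: 0x92 = 10010010 (10xxxxxx ✓), payload 010010.
Byte 3: 0x8B = 10001011 (10xxxxxx ✓), payload 001011.
Byte 4: 0x91 = 10010001 (10xxxxxx ✓), payload 010001.
Concatenate: 000010010001011010001 = 0x122D1 (21 bits → U+122D1).

U+122D1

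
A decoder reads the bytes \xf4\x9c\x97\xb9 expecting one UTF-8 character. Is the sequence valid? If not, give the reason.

Leading byte 0xF4 = 11110100 → 4-byte form.
Payload = 0x11C5F9, which exceeds U+10FFFF, the maximum Unicode code point. (Leading bytes F5–FF, or F4 followed by ≥ 0x90, are invalid.)

invalid (encodes a value above U+10FFFF)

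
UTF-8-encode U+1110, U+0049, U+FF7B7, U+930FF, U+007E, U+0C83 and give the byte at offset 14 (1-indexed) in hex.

0xE0

1-indexed offset 14 is 0-indexed offset 13.
U+1110 → 3-byte form E1 84 90 at offsets 0–2.
U+0049 → 1-byte form 49 at offsets 3–3.
U+FF7B7 → 4-byte form F3 BF 9E B7 at offsets 4–7.
U+930FF → 4-byte form F2 93 83 BF at offsets 8–11.
U+007E → 1-byte form 7E at offsets 12–12.
U+0C83 → 3-byte form E0 B2 83 at offsets 13–15.
Offset 13 falls in char 6's range; it's byte 1 of E0 B2 83 = 0xE0.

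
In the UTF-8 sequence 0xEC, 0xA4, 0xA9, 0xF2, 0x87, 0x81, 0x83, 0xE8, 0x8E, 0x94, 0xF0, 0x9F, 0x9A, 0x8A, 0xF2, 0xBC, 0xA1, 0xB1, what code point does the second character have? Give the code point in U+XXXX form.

Offset 0: leading byte 0xEC = 11101100 → 3-byte char #1 = EC A4 A9.
Offset 3: leading byte 0xF2 = 11110010 → 4-byte char #2 = F2 87 81 83.
Leading byte 0xF2 = 11110010 matches 11110xxx → 4-byte sequence.
Byte 1: 0xF2 = 11110010, payload 010 (3 bits).
Byte 2: 0x87 = 10000111 (10xxxxxx ✓), payload 000111.
Byte 3: 0x81 = 10000001 (10xxxxxx ✓), payload 000001.
Byte 4: 0x83 = 10000011 (10xxxxxx ✓), payload 000011.
Concatenate: 010000111000001000011 = 0x87043 (21 bits → U+87043).

U+87043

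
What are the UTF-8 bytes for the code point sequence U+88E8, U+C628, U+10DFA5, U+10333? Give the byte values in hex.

E8 A3 A8 EC 98 A8 F4 8D BE A5 F0 90 8C B3

U+88E8: 3-byte form → E8 A3 A8.
U+C628: 3-byte form → EC 98 A8.
U+10DFA5: 4-byte form → F4 8D BE A5.
U+10333: 4-byte form → F0 90 8C B3.
Concatenated (14 bytes): E8 A3 A8 EC 98 A8 F4 8D BE A5 F0 90 8C B3.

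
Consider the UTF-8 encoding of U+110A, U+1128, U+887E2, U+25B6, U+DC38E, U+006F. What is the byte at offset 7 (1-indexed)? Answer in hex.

0xF2

1-indexed offset 7 is 0-indexed offset 6.
U+110A → 3-byte form E1 84 8A at offsets 0–2.
U+1128 → 3-byte form E1 84 A8 at offsets 3–5.
U+887E2 → 4-byte form F2 88 9F A2 at offsets 6–9.
Offset 6 falls in char 3's range; it's byte 1 of F2 88 9F A2 = 0xF2.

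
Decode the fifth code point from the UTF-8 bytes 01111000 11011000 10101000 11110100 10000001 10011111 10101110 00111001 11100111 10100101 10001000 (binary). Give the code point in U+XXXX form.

U+7948

Offset 0: leading byte 0x78 = 01111000 → 1-byte char #1 = 78.
Offset 1: leading byte 0xD8 = 11011000 → 2-byte char #2 = D8 A8.
Offset 3: leading byte 0xF4 = 11110100 → 4-byte char #3 = F4 81 9F AE.
Offset 7: leading byte 0x39 = 00111001 → 1-byte char #4 = 39.
Offset 8: leading byte 0xE7 = 11100111 → 3-byte char #5 = E7 A5 88.
Leading byte 0xE7 = 11100111 matches 1110xxxx → 3-byte sequence.
Byte 1: 0xE7 = 11100111, payload 0111 (4 bits).
Byte 2: 0xA5 = 10100101 (10xxxxxx ✓), payload 100101.
Byte 3: 0x88 = 10001000 (10xxxxxx ✓), payload 001000.
Concatenate: 0111100101001000 = 0x7948 (16 bits → U+7948).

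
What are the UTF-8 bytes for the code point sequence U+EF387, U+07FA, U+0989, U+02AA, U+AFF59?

U+EF387: 4-byte form → F3 AF 8E 87.
U+07FA: 2-byte form → DF BA.
U+0989: 3-byte form → E0 A6 89.
U+02AA: 2-byte form → CA AA.
U+AFF59: 4-byte form → F2 AF BD 99.
Concatenated (15 bytes): F3 AF 8E 87 DF BA E0 A6 89 CA AA F2 AF BD 99.

F3 AF 8E 87 DF BA E0 A6 89 CA AA F2 AF BD 99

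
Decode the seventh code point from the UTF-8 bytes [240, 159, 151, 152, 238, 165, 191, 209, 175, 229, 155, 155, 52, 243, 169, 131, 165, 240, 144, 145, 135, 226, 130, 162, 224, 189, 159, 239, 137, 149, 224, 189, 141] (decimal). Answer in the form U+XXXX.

Offset 0: leading byte 0xF0 = 11110000 → 4-byte char #1 = F0 9F 97 98.
Offset 4: leading byte 0xEE = 11101110 → 3-byte char #2 = EE A5 BF.
Offset 7: leading byte 0xD1 = 11010001 → 2-byte char #3 = D1 AF.
Offset 9: leading byte 0xE5 = 11100101 → 3-byte char #4 = E5 9B 9B.
Offset 12: leading byte 0x34 = 00110100 → 1-byte char #5 = 34.
Offset 13: leading byte 0xF3 = 11110011 → 4-byte char #6 = F3 A9 83 A5.
Offset 17: leading byte 0xF0 = 11110000 → 4-byte char #7 = F0 90 91 87.
Leading byte 0xF0 = 11110000 matches 11110xxx → 4-byte sequence.
Byte 1: 0xF0 = 11110000, payload 000 (3 bits).
Byte 2: 0x90 = 10010000 (10xxxxxx ✓), payload 010000.
Byte 3: 0x91 = 10010001 (10xxxxxx ✓), payload 010001.
Byte 4: 0x87 = 10000111 (10xxxxxx ✓), payload 000111.
Concatenate: 000010000010001000111 = 0x10447 (21 bits → U+10447).

U+10447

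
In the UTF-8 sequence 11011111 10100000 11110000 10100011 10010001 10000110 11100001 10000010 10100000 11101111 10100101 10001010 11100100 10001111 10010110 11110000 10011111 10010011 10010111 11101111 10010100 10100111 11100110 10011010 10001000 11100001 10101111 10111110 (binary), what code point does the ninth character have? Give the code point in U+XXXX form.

U+1BFE

Offset 0: leading byte 0xDF = 11011111 → 2-byte char #1 = DF A0.
Offset 2: leading byte 0xF0 = 11110000 → 4-byte char #2 = F0 A3 91 86.
Offset 6: leading byte 0xE1 = 11100001 → 3-byte char #3 = E1 82 A0.
Offset 9: leading byte 0xEF = 11101111 → 3-byte char #4 = EF A5 8A.
Offset 12: leading byte 0xE4 = 11100100 → 3-byte char #5 = E4 8F 96.
Offset 15: leading byte 0xF0 = 11110000 → 4-byte char #6 = F0 9F 93 97.
Offset 19: leading byte 0xEF = 11101111 → 3-byte char #7 = EF 94 A7.
Offset 22: leading byte 0xE6 = 11100110 → 3-byte char #8 = E6 9A 88.
Offset 25: leading byte 0xE1 = 11100001 → 3-byte char #9 = E1 AF BE.
Leading byte 0xE1 = 11100001 matches 1110xxxx → 3-byte sequence.
Byte 1: 0xE1 = 11100001, payload 0001 (4 bits).
Byte 2: 0xAF = 10101111 (10xxxxxx ✓), payload 101111.
Byte 3: 0xBE = 10111110 (10xxxxxx ✓), payload 111110.
Concatenate: 0001101111111110 = 0x1BFE (16 bits → U+1BFE).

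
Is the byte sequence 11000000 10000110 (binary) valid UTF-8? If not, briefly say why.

Leading byte 0xC0 = 11000000 → 2-byte form.
Continuation bytes all match 10xxxxxx. Payload decodes to 0x6.
But 0x6 < 0x80, the minimum for a 2-byte sequence — this is an overlong encoding.

invalid (overlong encoding)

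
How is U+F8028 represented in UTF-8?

U+F8028 = 0xF8028 = 1015848 decimal. In range U+10000–U+10FFFF → 4-byte form: 11110xxx 10xxxxxx 10xxxxxx 10xxxxxx.
Binary (21 bits): 011111000000000101000.
Split 3+6+6+6: 011 | 111000 | 000000 | 101000.
Byte 1: 11110011 = 0xF3.
Byte 2: 10111000 = 0xB8.
Byte 3: 10000000 = 0x80.
Byte 4: 10101000 = 0xA8.

F3 B8 80 A8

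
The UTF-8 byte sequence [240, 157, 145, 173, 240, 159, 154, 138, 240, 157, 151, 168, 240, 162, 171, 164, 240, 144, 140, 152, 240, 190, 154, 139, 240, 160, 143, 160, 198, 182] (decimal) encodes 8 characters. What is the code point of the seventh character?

Offset 0: leading byte 0xF0 = 11110000 → 4-byte char #1 = F0 9D 91 AD.
Offset 4: leading byte 0xF0 = 11110000 → 4-byte char #2 = F0 9F 9A 8A.
Offset 8: leading byte 0xF0 = 11110000 → 4-byte char #3 = F0 9D 97 A8.
Offset 12: leading byte 0xF0 = 11110000 → 4-byte char #4 = F0 A2 AB A4.
Offset 16: leading byte 0xF0 = 11110000 → 4-byte char #5 = F0 90 8C 98.
Offset 20: leading byte 0xF0 = 11110000 → 4-byte char #6 = F0 BE 9A 8B.
Offset 24: leading byte 0xF0 = 11110000 → 4-byte char #7 = F0 A0 8F A0.
Leading byte 0xF0 = 11110000 matches 11110xxx → 4-byte sequence.
Byte 1: 0xF0 = 11110000, payload 000 (3 bits).
Byte 2: 0xA0 = 10100000 (10xxxxxx ✓), payload 100000.
Byte 3: 0x8F = 10001111 (10xxxxxx ✓), payload 001111.
Byte 4: 0xA0 = 10100000 (10xxxxxx ✓), payload 100000.
Concatenate: 000100000001111100000 = 0x203E0 (21 bits → U+203E0).

U+203E0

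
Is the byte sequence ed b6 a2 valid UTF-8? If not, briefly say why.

invalid (encodes a surrogate (U+D800–U+DFFF))

Structurally a 3-byte sequence; payload = 0xDDA2.
But 0xDDA2 is in U+D800–U+DFFF, the surrogate range. Surrogates are not Unicode scalar values and are forbidden in UTF-8.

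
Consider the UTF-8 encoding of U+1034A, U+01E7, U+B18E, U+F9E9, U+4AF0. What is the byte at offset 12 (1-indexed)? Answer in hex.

0xA9

1-indexed offset 12 is 0-indexed offset 11.
U+1034A → 4-byte form F0 90 8D 8A at offsets 0–3.
U+01E7 → 2-byte form C7 A7 at offsets 4–5.
U+B18E → 3-byte form EB 86 8E at offsets 6–8.
U+F9E9 → 3-byte form EF A7 A9 at offsets 9–11.
Offset 11 falls in char 4's range; it's byte 3 of EF A7 A9 = 0xA9.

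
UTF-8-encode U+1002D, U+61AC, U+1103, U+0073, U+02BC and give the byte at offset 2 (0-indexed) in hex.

U+1002D → 4-byte form F0 90 80 AD at offsets 0–3.
Offset 2 falls in char 1's range; it's byte 3 of F0 90 80 AD = 0x80.

0x80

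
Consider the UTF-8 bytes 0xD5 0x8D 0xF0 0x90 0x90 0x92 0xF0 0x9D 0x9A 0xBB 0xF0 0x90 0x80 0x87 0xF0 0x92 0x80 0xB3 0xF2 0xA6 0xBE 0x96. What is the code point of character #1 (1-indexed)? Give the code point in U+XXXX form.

U+054D

Offset 0: leading byte 0xD5 = 11010101 → 2-byte char #1 = D5 8D.
Leading byte 0xD5 = 11010101 matches 110xxxxx → 2-byte sequence.
Byte 1: 0xD5 = 11010101, payload 10101 (5 bits).
Byte 2: 0x8D = 10001101 (10xxxxxx ✓), payload 001101.
Concatenate: 10101001101 = 0x54D (11 bits → U+054D).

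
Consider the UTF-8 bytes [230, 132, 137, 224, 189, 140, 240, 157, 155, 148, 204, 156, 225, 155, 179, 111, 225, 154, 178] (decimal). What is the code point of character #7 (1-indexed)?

U+16B2

Offset 0: leading byte 0xE6 = 11100110 → 3-byte char #1 = E6 84 89.
Offset 3: leading byte 0xE0 = 11100000 → 3-byte char #2 = E0 BD 8C.
Offset 6: leading byte 0xF0 = 11110000 → 4-byte char #3 = F0 9D 9B 94.
Offset 10: leading byte 0xCC = 11001100 → 2-byte char #4 = CC 9C.
Offset 12: leading byte 0xE1 = 11100001 → 3-byte char #5 = E1 9B B3.
Offset 15: leading byte 0x6F = 01101111 → 1-byte char #6 = 6F.
Offset 16: leading byte 0xE1 = 11100001 → 3-byte char #7 = E1 9A B2.
Leading byte 0xE1 = 11100001 matches 1110xxxx → 3-byte sequence.
Byte 1: 0xE1 = 11100001, payload 0001 (4 bits).
Byte 2: 0x9A = 10011010 (10xxxxxx ✓), payload 011010.
Byte 3: 0xB2 = 10110010 (10xxxxxx ✓), payload 110010.
Concatenate: 0001011010110010 = 0x16B2 (16 bits → U+16B2).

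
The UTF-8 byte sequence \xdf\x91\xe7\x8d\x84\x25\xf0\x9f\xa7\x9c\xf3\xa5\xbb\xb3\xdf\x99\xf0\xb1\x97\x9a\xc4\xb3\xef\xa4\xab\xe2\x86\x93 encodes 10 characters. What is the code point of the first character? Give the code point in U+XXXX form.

Offset 0: leading byte 0xDF = 11011111 → 2-byte char #1 = DF 91.
Leading byte 0xDF = 11011111 matches 110xxxxx → 2-byte sequence.
Byte 1: 0xDF = 11011111, payload 11111 (5 bits).
Byte 2: 0x91 = 10010001 (10xxxxxx ✓), payload 010001.
Concatenate: 11111010001 = 0x7D1 (11 bits → U+07D1).

U+07D1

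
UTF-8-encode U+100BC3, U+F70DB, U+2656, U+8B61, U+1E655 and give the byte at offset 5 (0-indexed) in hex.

0xB7

U+100BC3 → 4-byte form F4 80 AF 83 at offsets 0–3.
U+F70DB → 4-byte form F3 B7 83 9B at offsets 4–7.
Offset 5 falls in char 2's range; it's byte 2 of F3 B7 83 9B = 0xB7.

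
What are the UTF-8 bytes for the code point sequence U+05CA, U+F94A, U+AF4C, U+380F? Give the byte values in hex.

D7 8A EF A5 8A EA BD 8C E3 A0 8F

U+05CA: 2-byte form → D7 8A.
U+F94A: 3-byte form → EF A5 8A.
U+AF4C: 3-byte form → EA BD 8C.
U+380F: 3-byte form → E3 A0 8F.
Concatenated (11 bytes): D7 8A EF A5 8A EA BD 8C E3 A0 8F.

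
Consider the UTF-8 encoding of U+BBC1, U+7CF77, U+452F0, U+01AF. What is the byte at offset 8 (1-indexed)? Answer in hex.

1-indexed offset 8 is 0-indexed offset 7.
U+BBC1 → 3-byte form EB AF 81 at offsets 0–2.
U+7CF77 → 4-byte form F1 BC BD B7 at offsets 3–6.
U+452F0 → 4-byte form F1 85 8B B0 at offsets 7–10.
Offset 7 falls in char 3's range; it's byte 1 of F1 85 8B B0 = 0xF1.

0xF1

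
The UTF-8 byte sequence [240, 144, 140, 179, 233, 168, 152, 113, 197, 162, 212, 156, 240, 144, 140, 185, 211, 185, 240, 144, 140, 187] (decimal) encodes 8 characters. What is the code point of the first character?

U+10333

Offset 0: leading byte 0xF0 = 11110000 → 4-byte char #1 = F0 90 8C B3.
Leading byte 0xF0 = 11110000 matches 11110xxx → 4-byte sequence.
Byte 1: 0xF0 = 11110000, payload 000 (3 bits).
Byte 2: 0x90 = 10010000 (10xxxxxx ✓), payload 010000.
Byte 3: 0x8C = 10001100 (10xxxxxx ✓), payload 001100.
Byte 4: 0xB3 = 10110011 (10xxxxxx ✓), payload 110011.
Concatenate: 000010000001100110011 = 0x10333 (21 bits → U+10333).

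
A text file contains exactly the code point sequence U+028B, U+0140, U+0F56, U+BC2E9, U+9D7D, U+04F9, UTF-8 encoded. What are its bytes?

U+028B: 2-byte form → CA 8B.
U+0140: 2-byte form → C5 80.
U+0F56: 3-byte form → E0 BD 96.
U+BC2E9: 4-byte form → F2 BC 8B A9.
U+9D7D: 3-byte form → E9 B5 BD.
U+04F9: 2-byte form → D3 B9.
Concatenated (16 bytes): CA 8B C5 80 E0 BD 96 F2 BC 8B A9 E9 B5 BD D3 B9.

CA 8B C5 80 E0 BD 96 F2 BC 8B A9 E9 B5 BD D3 B9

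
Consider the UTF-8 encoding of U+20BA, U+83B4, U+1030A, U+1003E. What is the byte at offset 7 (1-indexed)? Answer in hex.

1-indexed offset 7 is 0-indexed offset 6.
U+20BA → 3-byte form E2 82 BA at offsets 0–2.
U+83B4 → 3-byte form E8 8E B4 at offsets 3–5.
U+1030A → 4-byte form F0 90 8C 8A at offsets 6–9.
Offset 6 falls in char 3's range; it's byte 1 of F0 90 8C 8A = 0xF0.

0xF0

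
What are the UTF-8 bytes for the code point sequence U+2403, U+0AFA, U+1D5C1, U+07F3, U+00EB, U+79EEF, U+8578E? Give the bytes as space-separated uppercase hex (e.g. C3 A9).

U+2403: 3-byte form → E2 90 83.
U+0AFA: 3-byte form → E0 AB BA.
U+1D5C1: 4-byte form → F0 9D 97 81.
U+07F3: 2-byte form → DF B3.
U+00EB: 2-byte form → C3 AB.
U+79EEF: 4-byte form → F1 B9 BB AF.
U+8578E: 4-byte form → F2 85 9E 8E.
Concatenated (22 bytes): E2 90 83 E0 AB BA F0 9D 97 81 DF B3 C3 AB F1 B9 BB AF F2 85 9E 8E.

E2 90 83 E0 AB BA F0 9D 97 81 DF B3 C3 AB F1 B9 BB AF F2 85 9E 8E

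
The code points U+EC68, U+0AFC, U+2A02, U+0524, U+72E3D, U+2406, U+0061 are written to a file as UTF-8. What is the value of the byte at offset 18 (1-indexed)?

1-indexed offset 18 is 0-indexed offset 17.
U+EC68 → 3-byte form EE B1 A8 at offsets 0–2.
U+0AFC → 3-byte form E0 AB BC at offsets 3–5.
U+2A02 → 3-byte form E2 A8 82 at offsets 6–8.
U+0524 → 2-byte form D4 A4 at offsets 9–10.
U+72E3D → 4-byte form F1 B2 B8 BD at offsets 11–14.
U+2406 → 3-byte form E2 90 86 at offsets 15–17.
Offset 17 falls in char 6's range; it's byte 3 of E2 90 86 = 0x86.

0x86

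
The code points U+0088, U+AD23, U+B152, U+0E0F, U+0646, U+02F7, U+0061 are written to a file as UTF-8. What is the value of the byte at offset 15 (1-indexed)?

0xB7

1-indexed offset 15 is 0-indexed offset 14.
U+0088 → 2-byte form C2 88 at offsets 0–1.
U+AD23 → 3-byte form EA B4 A3 at offsets 2–4.
U+B152 → 3-byte form EB 85 92 at offsets 5–7.
U+0E0F → 3-byte form E0 B8 8F at offsets 8–10.
U+0646 → 2-byte form D9 86 at offsets 11–12.
U+02F7 → 2-byte form CB B7 at offsets 13–14.
Offset 14 falls in char 6's range; it's byte 2 of CB B7 = 0xB7.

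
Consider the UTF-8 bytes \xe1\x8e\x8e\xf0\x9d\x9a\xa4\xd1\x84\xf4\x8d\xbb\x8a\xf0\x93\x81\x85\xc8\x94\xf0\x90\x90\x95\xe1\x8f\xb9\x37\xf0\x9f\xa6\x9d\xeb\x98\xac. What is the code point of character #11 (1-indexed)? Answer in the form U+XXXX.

U+B62C

Offset 0: leading byte 0xE1 = 11100001 → 3-byte char #1 = E1 8E 8E.
Offset 3: leading byte 0xF0 = 11110000 → 4-byte char #2 = F0 9D 9A A4.
Offset 7: leading byte 0xD1 = 11010001 → 2-byte char #3 = D1 84.
Offset 9: leading byte 0xF4 = 11110100 → 4-byte char #4 = F4 8D BB 8A.
Offset 13: leading byte 0xF0 = 11110000 → 4-byte char #5 = F0 93 81 85.
Offset 17: leading byte 0xC8 = 11001000 → 2-byte char #6 = C8 94.
Offset 19: leading byte 0xF0 = 11110000 → 4-byte char #7 = F0 90 90 95.
Offset 23: leading byte 0xE1 = 11100001 → 3-byte char #8 = E1 8F B9.
Offset 26: leading byte 0x37 = 00110111 → 1-byte char #9 = 37.
Offset 27: leading byte 0xF0 = 11110000 → 4-byte char #10 = F0 9F A6 9D.
Offset 31: leading byte 0xEB = 11101011 → 3-byte char #11 = EB 98 AC.
Leading byte 0xEB = 11101011 matches 1110xxxx → 3-byte sequence.
Byte 1: 0xEB = 11101011, payload 1011 (4 bits).
Byte 2: 0x98 = 10011000 (10xxxxxx ✓), payload 011000.
Byte 3: 0xAC = 10101100 (10xxxxxx ✓), payload 101100.
Concatenate: 1011011000101100 = 0xB62C (16 bits → U+B62C).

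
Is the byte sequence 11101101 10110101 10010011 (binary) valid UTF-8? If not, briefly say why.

invalid (encodes a surrogate (U+D800–U+DFFF))

Structurally a 3-byte sequence; payload = 0xDD53.
But 0xDD53 is in U+D800–U+DFFF, the surrogate range. Surrogates are not Unicode scalar values and are forbidden in UTF-8.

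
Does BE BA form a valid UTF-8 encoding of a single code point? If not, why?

invalid (continuation byte with no leading byte)

Byte 0xBE = 10111110 has the form 10xxxxxx — a continuation byte — but there is no preceding leading byte.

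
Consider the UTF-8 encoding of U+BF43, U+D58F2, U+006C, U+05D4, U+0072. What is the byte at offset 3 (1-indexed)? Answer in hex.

0x83

1-indexed offset 3 is 0-indexed offset 2.
U+BF43 → 3-byte form EB BD 83 at offsets 0–2.
Offset 2 falls in char 1's range; it's byte 3 of EB BD 83 = 0x83.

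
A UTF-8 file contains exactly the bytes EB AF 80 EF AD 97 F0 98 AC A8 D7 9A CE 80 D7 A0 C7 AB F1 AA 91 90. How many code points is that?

8

Byte at offset 0: 0xEB = 11101011 → 3-byte char (#1). Advance 3.
Byte at offset 3: 0xEF = 11101111 → 3-byte char (#2). Advance 3.
Byte at offset 6: 0xF0 = 11110000 → 4-byte char (#3). Advance 4.
Byte at offset 10: 0xD7 = 11010111 → 2-byte char (#4). Advance 2.
Byte at offset 12: 0xCE = 11001110 → 2-byte char (#5). Advance 2.
Byte at offset 14: 0xD7 = 11010111 → 2-byte char (#6). Advance 2.
Byte at offset 16: 0xC7 = 11000111 → 2-byte char (#7). Advance 2.
Byte at offset 18: 0xF1 = 11110001 → 4-byte char (#8). Advance 4.
Reached end at offset 22 after 8 code points.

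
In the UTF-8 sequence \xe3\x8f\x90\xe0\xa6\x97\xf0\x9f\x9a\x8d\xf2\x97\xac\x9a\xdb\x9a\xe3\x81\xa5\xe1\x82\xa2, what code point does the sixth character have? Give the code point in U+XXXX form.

Offset 0: leading byte 0xE3 = 11100011 → 3-byte char #1 = E3 8F 90.
Offset 3: leading byte 0xE0 = 11100000 → 3-byte char #2 = E0 A6 97.
Offset 6: leading byte 0xF0 = 11110000 → 4-byte char #3 = F0 9F 9A 8D.
Offset 10: leading byte 0xF2 = 11110010 → 4-byte char #4 = F2 97 AC 9A.
Offset 14: leading byte 0xDB = 11011011 → 2-byte char #5 = DB 9A.
Offset 16: leading byte 0xE3 = 11100011 → 3-byte char #6 = E3 81 A5.
Leading byte 0xE3 = 11100011 matches 1110xxxx → 3-byte sequence.
Byte 1: 0xE3 = 11100011, payload 0011 (4 bits).
Byte 2: 0x81 = 10000001 (10xxxxxx ✓), payload 000001.
Byte 3: 0xA5 = 10100101 (10xxxxxx ✓), payload 100101.
Concatenate: 0011000001100101 = 0x3065 (16 bits → U+3065).

U+3065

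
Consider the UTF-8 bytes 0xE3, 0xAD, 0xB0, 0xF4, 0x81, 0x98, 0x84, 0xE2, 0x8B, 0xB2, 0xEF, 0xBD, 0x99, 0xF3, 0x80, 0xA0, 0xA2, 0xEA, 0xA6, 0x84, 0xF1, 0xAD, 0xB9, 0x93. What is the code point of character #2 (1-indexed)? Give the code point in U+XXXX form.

Offset 0: leading byte 0xE3 = 11100011 → 3-byte char #1 = E3 AD B0.
Offset 3: leading byte 0xF4 = 11110100 → 4-byte char #2 = F4 81 98 84.
Leading byte 0xF4 = 11110100 matches 11110xxx → 4-byte sequence.
Byte 1: 0xF4 = 11110100, payload 100 (3 bits).
Byte 2: 0x81 = 10000001 (10xxxxxx ✓), payload 000001.
Byte 3: 0x98 = 10011000 (10xxxxxx ✓), payload 011000.
Byte 4: 0x84 = 10000100 (10xxxxxx ✓), payload 000100.
Concatenate: 100000001011000000100 = 0x101604 (21 bits → U+101604).

U+101604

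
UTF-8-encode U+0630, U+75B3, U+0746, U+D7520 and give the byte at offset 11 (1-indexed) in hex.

1-indexed offset 11 is 0-indexed offset 10.
U+0630 → 2-byte form D8 B0 at offsets 0–1.
U+75B3 → 3-byte form E7 96 B3 at offsets 2–4.
U+0746 → 2-byte form DD 86 at offsets 5–6.
U+D7520 → 4-byte form F3 97 94 A0 at offsets 7–10.
Offset 10 falls in char 4's range; it's byte 4 of F3 97 94 A0 = 0xA0.

0xA0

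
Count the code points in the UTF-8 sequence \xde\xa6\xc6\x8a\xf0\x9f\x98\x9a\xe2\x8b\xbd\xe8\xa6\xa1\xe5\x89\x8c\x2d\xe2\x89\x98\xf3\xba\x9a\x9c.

Byte at offset 0: 0xDE = 11011110 → 2-byte char (#1). Advance 2.
Byte at offset 2: 0xC6 = 11000110 → 2-byte char (#2). Advance 2.
Byte at offset 4: 0xF0 = 11110000 → 4-byte char (#3). Advance 4.
Byte at offset 8: 0xE2 = 11100010 → 3-byte char (#4). Advance 3.
Byte at offset 11: 0xE8 = 11101000 → 3-byte char (#5). Advance 3.
Byte at offset 14: 0xE5 = 11100101 → 3-byte char (#6). Advance 3.
Byte at offset 17: 0x2D = 00101101 → 1-byte char (#7). Advance 1.
Byte at offset 18: 0xE2 = 11100010 → 3-byte char (#8). Advance 3.
Byte at offset 21: 0xF3 = 11110011 → 4-byte char (#9). Advance 4.
Reached end at offset 25 after 9 code points.

9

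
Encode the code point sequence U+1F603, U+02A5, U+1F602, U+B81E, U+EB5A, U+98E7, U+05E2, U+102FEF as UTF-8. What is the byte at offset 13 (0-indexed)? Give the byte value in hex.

U+1F603 → 4-byte form F0 9F 98 83 at offsets 0–3.
U+02A5 → 2-byte form CA A5 at offsets 4–5.
U+1F602 → 4-byte form F0 9F 98 82 at offsets 6–9.
U+B81E → 3-byte form EB A0 9E at offsets 10–12.
U+EB5A → 3-byte form EE AD 9A at offsets 13–15.
Offset 13 falls in char 5's range; it's byte 1 of EE AD 9A = 0xEE.

0xEE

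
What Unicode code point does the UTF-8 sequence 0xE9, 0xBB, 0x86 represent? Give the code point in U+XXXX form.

Leading byte 0xE9 = 11101001 matches 1110xxxx → 3-byte sequence.
Byte 1: 0xE9 = 11101001, payload 1001 (4 bits).
Byte 2: 0xBB = 10111011 (10xxxxxx ✓), payload 111011.
Byte 3: 0x86 = 10000110 (10xxxxxx ✓), payload 000110.
Concatenate: 1001111011000110 = 0x9EC6 (16 bits → U+9EC6).

U+9EC6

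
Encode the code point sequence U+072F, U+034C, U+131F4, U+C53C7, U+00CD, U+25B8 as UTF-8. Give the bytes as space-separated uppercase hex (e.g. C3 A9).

DC AF CD 8C F0 93 87 B4 F3 85 8F 87 C3 8D E2 96 B8

U+072F: 2-byte form → DC AF.
U+034C: 2-byte form → CD 8C.
U+131F4: 4-byte form → F0 93 87 B4.
U+C53C7: 4-byte form → F3 85 8F 87.
U+00CD: 2-byte form → C3 8D.
U+25B8: 3-byte form → E2 96 B8.
Concatenated (17 bytes): DC AF CD 8C F0 93 87 B4 F3 85 8F 87 C3 8D E2 96 B8.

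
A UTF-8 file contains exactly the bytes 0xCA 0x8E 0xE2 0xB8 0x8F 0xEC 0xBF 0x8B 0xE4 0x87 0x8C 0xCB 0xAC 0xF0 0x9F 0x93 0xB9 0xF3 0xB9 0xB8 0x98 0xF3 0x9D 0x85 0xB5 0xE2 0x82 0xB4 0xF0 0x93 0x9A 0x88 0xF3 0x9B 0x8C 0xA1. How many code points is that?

11

Byte at offset 0: 0xCA = 11001010 → 2-byte char (#1). Advance 2.
Byte at offset 2: 0xE2 = 11100010 → 3-byte char (#2). Advance 3.
Byte at offset 5: 0xEC = 11101100 → 3-byte char (#3). Advance 3.
Byte at offset 8: 0xE4 = 11100100 → 3-byte char (#4). Advance 3.
Byte at offset 11: 0xCB = 11001011 → 2-byte char (#5). Advance 2.
Byte at offset 13: 0xF0 = 11110000 → 4-byte char (#6). Advance 4.
Byte at offset 17: 0xF3 = 11110011 → 4-byte char (#7). Advance 4.
Byte at offset 21: 0xF3 = 11110011 → 4-byte char (#8). Advance 4.
Byte at offset 25: 0xE2 = 11100010 → 3-byte char (#9). Advance 3.
Byte at offset 28: 0xF0 = 11110000 → 4-byte char (#10). Advance 4.
Byte at offset 32: 0xF3 = 11110011 → 4-byte char (#11). Advance 4.
Reached end at offset 36 after 11 code points.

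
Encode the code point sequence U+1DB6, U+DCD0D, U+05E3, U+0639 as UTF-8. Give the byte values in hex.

E1 B6 B6 F3 9C B4 8D D7 A3 D8 B9

U+1DB6: 3-byte form → E1 B6 B6.
U+DCD0D: 4-byte form → F3 9C B4 8D.
U+05E3: 2-byte form → D7 A3.
U+0639: 2-byte form → D8 B9.
Concatenated (11 bytes): E1 B6 B6 F3 9C B4 8D D7 A3 D8 B9.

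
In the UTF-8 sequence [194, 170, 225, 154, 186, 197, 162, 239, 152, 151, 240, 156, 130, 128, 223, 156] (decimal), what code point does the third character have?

U+0162

Offset 0: leading byte 0xC2 = 11000010 → 2-byte char #1 = C2 AA.
Offset 2: leading byte 0xE1 = 11100001 → 3-byte char #2 = E1 9A BA.
Offset 5: leading byte 0xC5 = 11000101 → 2-byte char #3 = C5 A2.
Leading byte 0xC5 = 11000101 matches 110xxxxx → 2-byte sequence.
Byte 1: 0xC5 = 11000101, payload 00101 (5 bits).
Byte 2: 0xA2 = 10100010 (10xxxxxx ✓), payload 100010.
Concatenate: 00101100010 = 0x162 (11 bits → U+0162).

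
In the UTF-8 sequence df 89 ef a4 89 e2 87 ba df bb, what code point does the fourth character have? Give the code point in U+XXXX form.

Offset 0: leading byte 0xDF = 11011111 → 2-byte char #1 = DF 89.
Offset 2: leading byte 0xEF = 11101111 → 3-byte char #2 = EF A4 89.
Offset 5: leading byte 0xE2 = 11100010 → 3-byte char #3 = E2 87 BA.
Offset 8: leading byte 0xDF = 11011111 → 2-byte char #4 = DF BB.
Leading byte 0xDF = 11011111 matches 110xxxxx → 2-byte sequence.
Byte 1: 0xDF = 11011111, payload 11111 (5 bits).
Byte 2: 0xBB = 10111011 (10xxxxxx ✓), payload 111011.
Concatenate: 11111111011 = 0x7FB (11 bits → U+07FB).

U+07FB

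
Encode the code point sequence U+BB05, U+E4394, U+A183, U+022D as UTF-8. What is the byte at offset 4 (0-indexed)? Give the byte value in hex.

0xA4

U+BB05 → 3-byte form EB AC 85 at offsets 0–2.
U+E4394 → 4-byte form F3 A4 8E 94 at offsets 3–6.
Offset 4 falls in char 2's range; it's byte 2 of F3 A4 8E 94 = 0xA4.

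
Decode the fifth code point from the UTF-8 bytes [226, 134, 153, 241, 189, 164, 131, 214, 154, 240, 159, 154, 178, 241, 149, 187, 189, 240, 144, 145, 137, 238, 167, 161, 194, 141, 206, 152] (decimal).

Offset 0: leading byte 0xE2 = 11100010 → 3-byte char #1 = E2 86 99.
Offset 3: leading byte 0xF1 = 11110001 → 4-byte char #2 = F1 BD A4 83.
Offset 7: leading byte 0xD6 = 11010110 → 2-byte char #3 = D6 9A.
Offset 9: leading byte 0xF0 = 11110000 → 4-byte char #4 = F0 9F 9A B2.
Offset 13: leading byte 0xF1 = 11110001 → 4-byte char #5 = F1 95 BB BD.
Leading byte 0xF1 = 11110001 matches 11110xxx → 4-byte sequence.
Byte 1: 0xF1 = 11110001, payload 001 (3 bits).
Byte 2: 0x95 = 10010101 (10xxxxxx ✓), payload 010101.
Byte 3: 0xBB = 10111011 (10xxxxxx ✓), payload 111011.
Byte 4: 0xBD = 10111101 (10xxxxxx ✓), payload 111101.
Concatenate: 001010101111011111101 = 0x55EFD (21 bits → U+55EFD).

U+55EFD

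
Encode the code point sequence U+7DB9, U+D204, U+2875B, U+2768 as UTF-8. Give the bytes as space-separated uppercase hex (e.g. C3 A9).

E7 B6 B9 ED 88 84 F0 A8 9D 9B E2 9D A8

U+7DB9: 3-byte form → E7 B6 B9.
U+D204: 3-byte form → ED 88 84.
U+2875B: 4-byte form → F0 A8 9D 9B.
U+2768: 3-byte form → E2 9D A8.
Concatenated (13 bytes): E7 B6 B9 ED 88 84 F0 A8 9D 9B E2 9D A8.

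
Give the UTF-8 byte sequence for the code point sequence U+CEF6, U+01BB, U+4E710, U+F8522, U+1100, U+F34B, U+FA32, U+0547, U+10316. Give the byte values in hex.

EC BB B6 C6 BB F1 8E 9C 90 F3 B8 94 A2 E1 84 80 EF 8D 8B EF A8 B2 D5 87 F0 90 8C 96

U+CEF6: 3-byte form → EC BB B6.
U+01BB: 2-byte form → C6 BB.
U+4E710: 4-byte form → F1 8E 9C 90.
U+F8522: 4-byte form → F3 B8 94 A2.
U+1100: 3-byte form → E1 84 80.
U+F34B: 3-byte form → EF 8D 8B.
U+FA32: 3-byte form → EF A8 B2.
U+0547: 2-byte form → D5 87.
U+10316: 4-byte form → F0 90 8C 96.
Concatenated (28 bytes): EC BB B6 C6 BB F1 8E 9C 90 F3 B8 94 A2 E1 84 80 EF 8D 8B EF A8 B2 D5 87 F0 90 8C 96.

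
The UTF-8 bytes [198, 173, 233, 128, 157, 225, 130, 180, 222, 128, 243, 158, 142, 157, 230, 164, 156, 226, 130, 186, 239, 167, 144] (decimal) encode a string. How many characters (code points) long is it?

Byte at offset 0: 0xC6 = 11000110 → 2-byte char (#1). Advance 2.
Byte at offset 2: 0xE9 = 11101001 → 3-byte char (#2). Advance 3.
Byte at offset 5: 0xE1 = 11100001 → 3-byte char (#3). Advance 3.
Byte at offset 8: 0xDE = 11011110 → 2-byte char (#4). Advance 2.
Byte at offset 10: 0xF3 = 11110011 → 4-byte char (#5). Advance 4.
Byte at offset 14: 0xE6 = 11100110 → 3-byte char (#6). Advance 3.
Byte at offset 17: 0xE2 = 11100010 → 3-byte char (#7). Advance 3.
Byte at offset 20: 0xEF = 11101111 → 3-byte char (#8). Advance 3.
Reached end at offset 23 after 8 code points.

8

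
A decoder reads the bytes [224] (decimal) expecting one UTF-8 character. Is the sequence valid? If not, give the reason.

invalid (sequence truncated)

Leading byte 0xE0 = 11100000 → 3-byte form, but only 1 byte is present.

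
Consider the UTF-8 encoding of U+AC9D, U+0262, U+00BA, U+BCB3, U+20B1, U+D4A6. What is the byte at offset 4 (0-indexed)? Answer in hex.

0xA2

U+AC9D → 3-byte form EA B2 9D at offsets 0–2.
U+0262 → 2-byte form C9 A2 at offsets 3–4.
Offset 4 falls in char 2's range; it's byte 2 of C9 A2 = 0xA2.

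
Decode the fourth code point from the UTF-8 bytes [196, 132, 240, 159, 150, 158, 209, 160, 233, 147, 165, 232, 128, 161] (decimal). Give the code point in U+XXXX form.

Offset 0: leading byte 0xC4 = 11000100 → 2-byte char #1 = C4 84.
Offset 2: leading byte 0xF0 = 11110000 → 4-byte char #2 = F0 9F 96 9E.
Offset 6: leading byte 0xD1 = 11010001 → 2-byte char #3 = D1 A0.
Offset 8: leading byte 0xE9 = 11101001 → 3-byte char #4 = E9 93 A5.
Leading byte 0xE9 = 11101001 matches 1110xxxx → 3-byte sequence.
Byte 1: 0xE9 = 11101001, payload 1001 (4 bits).
Byte 2: 0x93 = 10010011 (10xxxxxx ✓), payload 010011.
Byte 3: 0xA5 = 10100101 (10xxxxxx ✓), payload 100101.
Concatenate: 1001010011100101 = 0x94E5 (16 bits → U+94E5).

U+94E5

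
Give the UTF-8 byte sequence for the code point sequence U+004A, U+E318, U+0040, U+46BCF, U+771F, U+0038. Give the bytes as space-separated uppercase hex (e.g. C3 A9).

U+004A: 1-byte form → 4A.
U+E318: 3-byte form → EE 8C 98.
U+0040: 1-byte form → 40.
U+46BCF: 4-byte form → F1 86 AF 8F.
U+771F: 3-byte form → E7 9C 9F.
U+0038: 1-byte form → 38.
Concatenated (13 bytes): 4A EE 8C 98 40 F1 86 AF 8F E7 9C 9F 38.

4A EE 8C 98 40 F1 86 AF 8F E7 9C 9F 38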